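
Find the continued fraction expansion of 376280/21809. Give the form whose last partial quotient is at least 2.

[17; 3, 1, 17, 2, 16, 9]

376280 = 17*21809 + 5527
21809 = 3*5527 + 5228
5527 = 1*5228 + 299
5228 = 17*299 + 145
299 = 2*145 + 9
145 = 16*9 + 1
9 = 9*1 + 0  (stop)
So 376280/21809 = [17; 3, 1, 17, 2, 16, 9].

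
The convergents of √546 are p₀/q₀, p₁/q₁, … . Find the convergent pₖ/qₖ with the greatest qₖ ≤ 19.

√546 = [23; 2, 1, 2, 1, 2, 46, …] (period length 6).
Convergents:
  p_0/q_0 = 23/1
  p_1/q_1 = 47/2
  p_2/q_2 = 70/3
  p_3/q_3 = 187/8
  p_4/q_4 = 257/11
  p_5/q_5 = 701/30
q_4 = 11 ≤ 19 < 30 = q_5, so the answer is 257/11.

257/11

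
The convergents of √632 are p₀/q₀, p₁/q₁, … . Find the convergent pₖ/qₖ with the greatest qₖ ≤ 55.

√632 = [25; 7, 6, 7, 50, …] (period length 4).
Convergents:
  p_0/q_0 = 25/1
  p_1/q_1 = 176/7
  p_2/q_2 = 1081/43
  p_3/q_3 = 7743/308
q_2 = 43 ≤ 55 < 308 = q_3, so the answer is 1081/43.

1081/43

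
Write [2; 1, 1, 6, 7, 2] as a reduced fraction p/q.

Using pₖ = aₖpₖ₋₁ + pₖ₋₂ and qₖ = aₖqₖ₋₁ + qₖ₋₂:
  k=0: a=2, p=2, q=1
  k=1: a=1, p=3, q=1
  k=2: a=1, p=5, q=2
  k=3: a=6, p=33, q=13
  k=4: a=7, p=236, q=93
  k=5: a=2, p=505, q=199

505/199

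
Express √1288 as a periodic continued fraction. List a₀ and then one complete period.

[35; 1, 7, 1, 70]

a₀ = ⌊√1288⌋ = 35.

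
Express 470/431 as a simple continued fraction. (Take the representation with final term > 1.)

470 = 1*431 + 39
431 = 11*39 + 2
39 = 19*2 + 1
2 = 2*1 + 0  (stop)
So 470/431 = [1; 11, 19, 2].

[1; 11, 19, 2]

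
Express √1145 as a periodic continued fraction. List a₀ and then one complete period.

[33; 1, 5, 5, 1, 66]

a₀ = ⌊√1145⌋ = 33.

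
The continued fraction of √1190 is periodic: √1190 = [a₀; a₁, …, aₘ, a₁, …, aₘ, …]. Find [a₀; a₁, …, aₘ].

[34; 2, 68]

a₀ = ⌊√1190⌋ = 34.
With m₀=0, d₀=1 and mₖ₊₁ = dₖaₖ − mₖ, dₖ₊₁ = (n − mₖ₊₁²)/dₖ, aₖ₊₁ = ⌊(a₀+mₖ₊₁)/dₖ₊₁⌋:
  k=1: m=34, d=34, a=2
  k=2: m=34, d=1, a=68
d=1 and a=2a₀=68 at k=2, so the next step gives (m, d) = (34, 34) again — its k=1 value — and the period has length 2.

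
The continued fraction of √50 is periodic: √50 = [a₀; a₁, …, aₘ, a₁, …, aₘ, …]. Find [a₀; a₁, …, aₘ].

[7; 14]

a₀ = ⌊√50⌋ = 7.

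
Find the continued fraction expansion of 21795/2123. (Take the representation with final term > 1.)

21795 = 10·2123 + 565
2123 = 3·565 + 428
565 = 1·428 + 137
428 = 3·137 + 17
137 = 8·17 + 1
17 = 17·1 + 0  (stop)
So 21795/2123 = [10; 3, 1, 3, 8, 17].

[10; 3, 1, 3, 8, 17]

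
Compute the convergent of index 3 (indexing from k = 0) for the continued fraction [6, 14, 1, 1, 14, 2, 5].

176/29

Using pₖ = aₖpₖ₋₁ + pₖ₋₂, qₖ = aₖqₖ₋₁ + qₖ₋₂ (with p₋₁=1, p₋₂=0, q₋₁=0, q₋₂=1):
  k=0: a=6, p=6, q=1
  k=1: a=14, p=85, q=14
  k=2: a=1, p=91, q=15
  k=3: a=1, p=176, q=29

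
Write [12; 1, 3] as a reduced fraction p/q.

Using pₖ = aₖpₖ₋₁ + pₖ₋₂ and qₖ = aₖqₖ₋₁ + qₖ₋₂:
  k=0: a=12, p=12, q=1
  k=1: a=1, p=13, q=1
  k=2: a=3, p=51, q=4

51/4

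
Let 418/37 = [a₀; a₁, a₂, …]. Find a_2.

418 = 11·37 + 11   →  a_0 = 11
37 = 3·11 + 4   →  a_1 = 3
11 = 2·4 + 3   →  a_2 = 2

2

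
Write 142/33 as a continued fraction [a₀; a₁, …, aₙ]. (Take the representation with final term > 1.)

142 = 4×33 + 10
33 = 3×10 + 3
10 = 3×3 + 1
3 = 3×1 + 0  (stop)
So 142/33 = [4; 3, 3, 3].

[4; 3, 3, 3]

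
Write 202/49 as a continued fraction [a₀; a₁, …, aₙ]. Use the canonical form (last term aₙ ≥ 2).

202 = 4*49 + 6
49 = 8*6 + 1
6 = 6*1 + 0  (stop)
So 202/49 = [4; 8, 6].

[4; 8, 6]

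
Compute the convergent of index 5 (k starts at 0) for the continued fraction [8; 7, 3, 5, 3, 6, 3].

19162/2355

Using pₖ = aₖpₖ₋₁ + pₖ₋₂, qₖ = aₖqₖ₋₁ + qₖ₋₂ (with p₋₁=1, p₋₂=0, q₋₁=0, q₋₂=1):
  k=0: a=8, p=8, q=1
  k=1: a=7, p=57, q=7
  k=2: a=3, p=179, q=22
  k=3: a=5, p=952, q=117
  k=4: a=3, p=3035, q=373
  k=5: a=6, p=19162, q=2355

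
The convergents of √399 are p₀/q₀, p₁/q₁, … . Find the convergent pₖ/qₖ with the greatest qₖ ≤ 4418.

√399 = [19; 1, 38, …] (period length 2).
Convergents:
  p_0/q_0 = 19/1
  p_1/q_1 = 20/1
  p_2/q_2 = 779/39
  p_3/q_3 = 799/40
  p_4/q_4 = 31141/1559
  p_5/q_5 = 31940/1599
  p_6/q_6 = 1244861/62321
q_5 = 1599 ≤ 4418 < 62321 = q_6, so the answer is 31940/1599.

31940/1599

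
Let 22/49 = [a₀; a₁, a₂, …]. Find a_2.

4

22 = 0·49 + 22   →  a_0 = 0
49 = 2·22 + 5   →  a_1 = 2
22 = 4·5 + 2   →  a_2 = 4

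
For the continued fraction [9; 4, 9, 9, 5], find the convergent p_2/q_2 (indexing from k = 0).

342/37

Using pₖ = aₖpₖ₋₁ + pₖ₋₂, qₖ = aₖqₖ₋₁ + qₖ₋₂ (with p₋₁=1, p₋₂=0, q₋₁=0, q₋₂=1):
  k=0: a=9, p=9, q=1
  k=1: a=4, p=37, q=4
  k=2: a=9, p=342, q=37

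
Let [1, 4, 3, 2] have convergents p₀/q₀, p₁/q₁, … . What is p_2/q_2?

16/13

Using pₖ = aₖpₖ₋₁ + pₖ₋₂, qₖ = aₖqₖ₋₁ + qₖ₋₂ (with p₋₁=1, p₋₂=0, q₋₁=0, q₋₂=1):
  k=0: a=1, p=1, q=1
  k=1: a=4, p=5, q=4
  k=2: a=3, p=16, q=13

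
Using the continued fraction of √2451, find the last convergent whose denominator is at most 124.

√2451 = [49; 1, 1, 32, 1, 1, 98, …] (period length 6).
Convergents:
  p_0/q_0 = 49/1
  p_1/q_1 = 50/1
  p_2/q_2 = 99/2
  p_3/q_3 = 3218/65
  p_4/q_4 = 3317/67
  p_5/q_5 = 6535/132
q_4 = 67 ≤ 124 < 132 = q_5, so the answer is 3317/67.

3317/67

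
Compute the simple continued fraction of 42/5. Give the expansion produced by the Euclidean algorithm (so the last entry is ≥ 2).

42 = 8·5 + 2
5 = 2·2 + 1
2 = 2·1 + 0  (stop)
So 42/5 = [8; 2, 2].

[8; 2, 2]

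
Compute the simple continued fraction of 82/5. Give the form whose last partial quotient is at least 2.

[16; 2, 2]

82 = 16*5 + 2
5 = 2*2 + 1
2 = 2*1 + 0  (stop)
So 82/5 = [16; 2, 2].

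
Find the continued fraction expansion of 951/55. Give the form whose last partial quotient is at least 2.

951 = 17*55 + 16
55 = 3*16 + 7
16 = 2*7 + 2
7 = 3*2 + 1
2 = 2*1 + 0  (stop)
So 951/55 = [17; 3, 2, 3, 2].

[17; 3, 2, 3, 2]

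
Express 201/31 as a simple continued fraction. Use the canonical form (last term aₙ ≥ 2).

[6; 2, 15]

201 = 6·31 + 15
31 = 2·15 + 1
15 = 15·1 + 0  (stop)
So 201/31 = [6; 2, 15].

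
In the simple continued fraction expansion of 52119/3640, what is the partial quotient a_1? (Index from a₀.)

3

52119 = 14·3640 + 1159   →  a_0 = 14
3640 = 3·1159 + 163   →  a_1 = 3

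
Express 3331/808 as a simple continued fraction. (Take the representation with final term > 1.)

[4; 8, 6, 5, 3]

3331 = 4·808 + 99
808 = 8·99 + 16
99 = 6·16 + 3
16 = 5·3 + 1
3 = 3·1 + 0  (stop)
So 3331/808 = [4; 8, 6, 5, 3].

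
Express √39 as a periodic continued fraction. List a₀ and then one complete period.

[6; 4, 12]

a₀ = ⌊√39⌋ = 6.
With m₀=0, d₀=1 and mₖ₊₁ = dₖaₖ − mₖ, dₖ₊₁ = (n − mₖ₊₁²)/dₖ, aₖ₊₁ = ⌊(a₀+mₖ₊₁)/dₖ₊₁⌋:
  k=1: m=6, d=3, a=4
  k=2: m=6, d=1, a=12
d=1 and a=2a₀=12 at k=2, so the next step gives (m, d) = (6, 3) again — its k=1 value — and the period has length 2.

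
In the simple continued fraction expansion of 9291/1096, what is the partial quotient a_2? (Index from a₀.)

10

9291 = 8·1096 + 523   →  a_0 = 8
1096 = 2·523 + 50   →  a_1 = 2
523 = 10·50 + 23   →  a_2 = 10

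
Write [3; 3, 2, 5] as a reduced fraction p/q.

125/38

Using pₖ = aₖpₖ₋₁ + pₖ₋₂ and qₖ = aₖqₖ₋₁ + qₖ₋₂:
  k=0: a=3, p=3, q=1
  k=1: a=3, p=10, q=3
  k=2: a=2, p=23, q=7
  k=3: a=5, p=125, q=38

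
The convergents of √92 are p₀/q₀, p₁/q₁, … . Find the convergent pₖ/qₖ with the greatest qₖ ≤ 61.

470/49

√92 = [9; 1, 1, 2, 4, 2, 1, 1, 18, …] (period length 8).
Convergents:
  p_0/q_0 = 9/1
  p_1/q_1 = 10/1
  p_2/q_2 = 19/2
  p_3/q_3 = 48/5
  p_4/q_4 = 211/22
  p_5/q_5 = 470/49
  p_6/q_6 = 681/71
q_5 = 49 ≤ 61 < 71 = q_6, so the answer is 470/49.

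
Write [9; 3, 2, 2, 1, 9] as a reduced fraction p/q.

Fold from the inside: start with 9/1.
  1 + 1/9 = 10/9
  2 + 9/10 = 29/10
  2 + 10/29 = 68/29
  3 + 29/68 = 233/68
  9 + 68/233 = 2165/233

2165/233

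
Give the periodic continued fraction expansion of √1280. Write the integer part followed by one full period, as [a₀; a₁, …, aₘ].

a₀ = ⌊√1280⌋ = 35.
With m₀=0, d₀=1 and mₖ₊₁ = dₖaₖ − mₖ, dₖ₊₁ = (n − mₖ₊₁²)/dₖ, aₖ₊₁ = ⌊(a₀+mₖ₊₁)/dₖ₊₁⌋:
  k=1: m=35, d=55, a=1
  k=2: m=20, d=16, a=3
  k=3: m=28, d=31, a=2
  k=4: m=34, d=4, a=17
  k=5: m=34, d=31, a=2
  k=6: m=28, d=16, a=3
  k=7: m=20, d=55, a=1
  k=8: m=35, d=1, a=70
d=1 and a=2a₀=70 at k=8, so the next step gives (m, d) = (35, 55) again — its k=1 value — and the period has length 8.

[35; 1, 3, 2, 17, 2, 3, 1, 70]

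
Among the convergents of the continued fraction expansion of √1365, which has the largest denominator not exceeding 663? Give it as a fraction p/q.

23904/647

√1365 = [36; 1, 17, 2, 17, 1, 72, …] (period length 6).
Convergents:
  p_0/q_0 = 36/1
  p_1/q_1 = 37/1
  p_2/q_2 = 665/18
  p_3/q_3 = 1367/37
  p_4/q_4 = 23904/647
  p_5/q_5 = 25271/684
q_4 = 647 ≤ 663 < 684 = q_5, so the answer is 23904/647.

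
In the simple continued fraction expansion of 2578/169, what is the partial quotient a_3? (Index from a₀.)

2578 = 15·169 + 43   →  a_0 = 15
169 = 3·43 + 40   →  a_1 = 3
43 = 1·40 + 3   →  a_2 = 1
40 = 13·3 + 1   →  a_3 = 13

13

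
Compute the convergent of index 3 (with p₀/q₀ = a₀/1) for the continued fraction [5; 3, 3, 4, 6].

Using pₖ = aₖpₖ₋₁ + pₖ₋₂, qₖ = aₖqₖ₋₁ + qₖ₋₂ (with p₋₁=1, p₋₂=0, q₋₁=0, q₋₂=1):
  k=0: a=5, p=5, q=1
  k=1: a=3, p=16, q=3
  k=2: a=3, p=53, q=10
  k=3: a=4, p=228, q=43

228/43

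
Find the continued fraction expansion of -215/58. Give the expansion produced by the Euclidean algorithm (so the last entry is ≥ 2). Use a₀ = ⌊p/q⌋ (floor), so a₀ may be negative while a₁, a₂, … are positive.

[-4; 3, 2, 2, 3]

-215 = -4·58 + 17
58 = 3·17 + 7
17 = 2·7 + 3
7 = 2·3 + 1
3 = 3·1 + 0  (stop)
So -215/58 = [-4; 3, 2, 2, 3].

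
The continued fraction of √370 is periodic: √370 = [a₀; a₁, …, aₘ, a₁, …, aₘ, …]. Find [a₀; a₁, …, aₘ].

a₀ = ⌊√370⌋ = 19.
With m₀=0, d₀=1 and mₖ₊₁ = dₖaₖ − mₖ, dₖ₊₁ = (n − mₖ₊₁²)/dₖ, aₖ₊₁ = ⌊(a₀+mₖ₊₁)/dₖ₊₁⌋:
  k=1: m=19, d=9, a=4
  k=2: m=17, d=9, a=4
  k=3: m=19, d=1, a=38
d=1 and a=2a₀=38 at k=3, so the next step gives (m, d) = (19, 9) again — its k=1 value — and the period has length 3.

[19; 4, 4, 38]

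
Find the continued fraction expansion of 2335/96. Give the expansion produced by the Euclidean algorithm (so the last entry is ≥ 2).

2335 = 24×96 + 31
96 = 3×31 + 3
31 = 10×3 + 1
3 = 3×1 + 0  (stop)
So 2335/96 = [24; 3, 10, 3].

[24; 3, 10, 3]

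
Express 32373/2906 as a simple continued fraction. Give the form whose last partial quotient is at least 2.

[11; 7, 7, 7, 8]

32373 = 11×2906 + 407
2906 = 7×407 + 57
407 = 7×57 + 8
57 = 7×8 + 1
8 = 8×1 + 0  (stop)
So 32373/2906 = [11; 7, 7, 7, 8].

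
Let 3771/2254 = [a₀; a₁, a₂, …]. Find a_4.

7

3771 = 1·2254 + 1517   →  a_0 = 1
2254 = 1·1517 + 737   →  a_1 = 1
1517 = 2·737 + 43   →  a_2 = 2
737 = 17·43 + 6   →  a_3 = 17
43 = 7·6 + 1   →  a_4 = 7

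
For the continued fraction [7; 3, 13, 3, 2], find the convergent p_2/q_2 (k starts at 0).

Using pₖ = aₖpₖ₋₁ + pₖ₋₂, qₖ = aₖqₖ₋₁ + qₖ₋₂ (with p₋₁=1, p₋₂=0, q₋₁=0, q₋₂=1):
  k=0: a=7, p=7, q=1
  k=1: a=3, p=22, q=3
  k=2: a=13, p=293, q=40

293/40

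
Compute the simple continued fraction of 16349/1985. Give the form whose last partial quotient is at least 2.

[8; 4, 4, 3, 3, 3, 3]

16349 = 8×1985 + 469
1985 = 4×469 + 109
469 = 4×109 + 33
109 = 3×33 + 10
33 = 3×10 + 3
10 = 3×3 + 1
3 = 3×1 + 0  (stop)
So 16349/1985 = [8; 4, 4, 3, 3, 3, 3].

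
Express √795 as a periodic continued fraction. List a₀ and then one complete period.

a₀ = ⌊√795⌋ = 28.

[28; 5, 9, 5, 56]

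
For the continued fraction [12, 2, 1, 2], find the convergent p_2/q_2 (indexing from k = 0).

Using pₖ = aₖpₖ₋₁ + pₖ₋₂, qₖ = aₖqₖ₋₁ + qₖ₋₂ (with p₋₁=1, p₋₂=0, q₋₁=0, q₋₂=1):
  k=0: a=12, p=12, q=1
  k=1: a=2, p=25, q=2
  k=2: a=1, p=37, q=3

37/3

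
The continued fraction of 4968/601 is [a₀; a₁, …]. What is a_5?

1

4968 = 8·601 + 160   →  a_0 = 8
601 = 3·160 + 121   →  a_1 = 3
160 = 1·121 + 39   →  a_2 = 1
121 = 3·39 + 4   →  a_3 = 3
39 = 9·4 + 3   →  a_4 = 9
4 = 1·3 + 1   →  a_5 = 1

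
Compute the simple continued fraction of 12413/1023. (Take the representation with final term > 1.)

[12; 7, 2, 7, 9]

12413 = 12*1023 + 137
1023 = 7*137 + 64
137 = 2*64 + 9
64 = 7*9 + 1
9 = 9*1 + 0  (stop)
So 12413/1023 = [12; 7, 2, 7, 9].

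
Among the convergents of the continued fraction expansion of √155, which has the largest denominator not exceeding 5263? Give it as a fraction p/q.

55788/4481

√155 = [12; 2, 4, 2, 24, …] (period length 4).
Convergents:
  p_0/q_0 = 12/1
  p_1/q_1 = 25/2
  p_2/q_2 = 112/9
  p_3/q_3 = 249/20
  p_4/q_4 = 6088/489
  p_5/q_5 = 12425/998
  p_6/q_6 = 55788/4481
  p_7/q_7 = 124001/9960
q_6 = 4481 ≤ 5263 < 9960 = q_7, so the answer is 55788/4481.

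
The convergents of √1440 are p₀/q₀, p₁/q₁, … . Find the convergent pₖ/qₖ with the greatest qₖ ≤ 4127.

√1440 = [37; 1, 17, 1, 74, …] (period length 4).
Convergents:
  p_0/q_0 = 37/1
  p_1/q_1 = 38/1
  p_2/q_2 = 683/18
  p_3/q_3 = 721/19
  p_4/q_4 = 54037/1424
  p_5/q_5 = 54758/1443
  p_6/q_6 = 984923/25955
q_5 = 1443 ≤ 4127 < 25955 = q_6, so the answer is 54758/1443.

54758/1443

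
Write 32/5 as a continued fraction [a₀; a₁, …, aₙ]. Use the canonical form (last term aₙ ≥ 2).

[6; 2, 2]

32 = 6*5 + 2
5 = 2*2 + 1
2 = 2*1 + 0  (stop)
So 32/5 = [6; 2, 2].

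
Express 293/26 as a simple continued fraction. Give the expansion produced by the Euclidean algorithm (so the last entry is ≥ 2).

[11; 3, 1, 2, 2]

293 = 11*26 + 7
26 = 3*7 + 5
7 = 1*5 + 2
5 = 2*2 + 1
2 = 2*1 + 0  (stop)
So 293/26 = [11; 3, 1, 2, 2].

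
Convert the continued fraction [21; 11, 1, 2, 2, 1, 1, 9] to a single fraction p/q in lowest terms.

40231/1908

Using pₖ = aₖpₖ₋₁ + pₖ₋₂ and qₖ = aₖqₖ₋₁ + qₖ₋₂:
  k=0: a=21, p=21, q=1
  k=1: a=11, p=232, q=11
  k=2: a=1, p=253, q=12
  k=3: a=2, p=738, q=35
  k=4: a=2, p=1729, q=82
  k=5: a=1, p=2467, q=117
  k=6: a=1, p=4196, q=199
  k=7: a=9, p=40231, q=1908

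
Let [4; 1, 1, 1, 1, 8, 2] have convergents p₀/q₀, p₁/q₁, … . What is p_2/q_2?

Using pₖ = aₖpₖ₋₁ + pₖ₋₂, qₖ = aₖqₖ₋₁ + qₖ₋₂ (with p₋₁=1, p₋₂=0, q₋₁=0, q₋₂=1):
  k=0: a=4, p=4, q=1
  k=1: a=1, p=5, q=1
  k=2: a=1, p=9, q=2

9/2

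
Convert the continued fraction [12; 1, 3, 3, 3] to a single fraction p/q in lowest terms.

549/43

Using pₖ = aₖpₖ₋₁ + pₖ₋₂ and qₖ = aₖqₖ₋₁ + qₖ₋₂:
  k=0: a=12, p=12, q=1
  k=1: a=1, p=13, q=1
  k=2: a=3, p=51, q=4
  k=3: a=3, p=166, q=13
  k=4: a=3, p=549, q=43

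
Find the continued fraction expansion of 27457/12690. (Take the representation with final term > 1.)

27457 = 2×12690 + 2077
12690 = 6×2077 + 228
2077 = 9×228 + 25
228 = 9×25 + 3
25 = 8×3 + 1
3 = 3×1 + 0  (stop)
So 27457/12690 = [2; 6, 9, 9, 8, 3].

[2; 6, 9, 9, 8, 3]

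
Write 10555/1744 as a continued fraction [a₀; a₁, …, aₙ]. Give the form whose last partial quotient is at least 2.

10555 = 6×1744 + 91
1744 = 19×91 + 15
91 = 6×15 + 1
15 = 15×1 + 0  (stop)
So 10555/1744 = [6; 19, 6, 15].

[6; 19, 6, 15]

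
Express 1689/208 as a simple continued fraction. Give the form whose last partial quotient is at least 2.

[8; 8, 3, 8]

1689 = 8·208 + 25
208 = 8·25 + 8
25 = 3·8 + 1
8 = 8·1 + 0  (stop)
So 1689/208 = [8; 8, 3, 8].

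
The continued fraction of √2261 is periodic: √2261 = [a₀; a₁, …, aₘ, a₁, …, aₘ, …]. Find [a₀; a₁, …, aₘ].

[47; 1, 1, 4, 1, 1, 94]

a₀ = ⌊√2261⌋ = 47.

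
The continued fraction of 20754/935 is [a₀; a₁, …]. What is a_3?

3

20754 = 22·935 + 184   →  a_0 = 22
935 = 5·184 + 15   →  a_1 = 5
184 = 12·15 + 4   →  a_2 = 12
15 = 3·4 + 3   →  a_3 = 3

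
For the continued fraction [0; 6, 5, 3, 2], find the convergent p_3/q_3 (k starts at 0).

Using pₖ = aₖpₖ₋₁ + pₖ₋₂, qₖ = aₖqₖ₋₁ + qₖ₋₂ (with p₋₁=1, p₋₂=0, q₋₁=0, q₋₂=1):
  k=0: a=0, p=0, q=1
  k=1: a=6, p=1, q=6
  k=2: a=5, p=5, q=31
  k=3: a=3, p=16, q=99

16/99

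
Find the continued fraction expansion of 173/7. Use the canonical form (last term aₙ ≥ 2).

[24; 1, 2, 2]

173 = 24·7 + 5
7 = 1·5 + 2
5 = 2·2 + 1
2 = 2·1 + 0  (stop)
So 173/7 = [24; 1, 2, 2].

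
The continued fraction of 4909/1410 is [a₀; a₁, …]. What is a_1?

2

4909 = 3·1410 + 679   →  a_0 = 3
1410 = 2·679 + 52   →  a_1 = 2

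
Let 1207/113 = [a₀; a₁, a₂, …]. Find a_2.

1207 = 10·113 + 77   →  a_0 = 10
113 = 1·77 + 36   →  a_1 = 1
77 = 2·36 + 5   →  a_2 = 2

2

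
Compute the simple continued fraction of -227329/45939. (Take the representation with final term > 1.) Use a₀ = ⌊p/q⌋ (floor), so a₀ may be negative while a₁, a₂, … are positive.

-227329 = -5×45939 + 2366
45939 = 19×2366 + 985
2366 = 2×985 + 396
985 = 2×396 + 193
396 = 2×193 + 10
193 = 19×10 + 3
10 = 3×3 + 1
3 = 3×1 + 0  (stop)
So -227329/45939 = [-5; 19, 2, 2, 2, 19, 3, 3].

[-5; 19, 2, 2, 2, 19, 3, 3]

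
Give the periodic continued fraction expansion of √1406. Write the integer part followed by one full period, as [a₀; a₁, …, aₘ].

[37; 2, 74]

a₀ = ⌊√1406⌋ = 37.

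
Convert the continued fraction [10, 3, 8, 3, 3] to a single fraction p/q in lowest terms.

2673/259

Fold from the inside: start with 3/1.
  3 + 1/3 = 10/3
  8 + 3/10 = 83/10
  3 + 10/83 = 259/83
  10 + 83/259 = 2673/259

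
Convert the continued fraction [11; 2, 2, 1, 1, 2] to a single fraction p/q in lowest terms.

Using pₖ = aₖpₖ₋₁ + pₖ₋₂ and qₖ = aₖqₖ₋₁ + qₖ₋₂:
  k=0: a=11, p=11, q=1
  k=1: a=2, p=23, q=2
  k=2: a=2, p=57, q=5
  k=3: a=1, p=80, q=7
  k=4: a=1, p=137, q=12
  k=5: a=2, p=354, q=31

354/31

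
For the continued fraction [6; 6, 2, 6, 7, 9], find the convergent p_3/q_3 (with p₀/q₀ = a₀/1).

517/84

Using pₖ = aₖpₖ₋₁ + pₖ₋₂, qₖ = aₖqₖ₋₁ + qₖ₋₂ (with p₋₁=1, p₋₂=0, q₋₁=0, q₋₂=1):
  k=0: a=6, p=6, q=1
  k=1: a=6, p=37, q=6
  k=2: a=2, p=80, q=13
  k=3: a=6, p=517, q=84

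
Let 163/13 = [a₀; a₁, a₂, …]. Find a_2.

163 = 12·13 + 7   →  a_0 = 12
13 = 1·7 + 6   →  a_1 = 1
7 = 1·6 + 1   →  a_2 = 1

1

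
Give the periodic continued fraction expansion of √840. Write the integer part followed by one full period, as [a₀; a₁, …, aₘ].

a₀ = ⌊√840⌋ = 28.
With m₀=0, d₀=1 and mₖ₊₁ = dₖaₖ − mₖ, dₖ₊₁ = (n − mₖ₊₁²)/dₖ, aₖ₊₁ = ⌊(a₀+mₖ₊₁)/dₖ₊₁⌋:
  k=1: m=28, d=56, a=1
  k=2: m=28, d=1, a=56
d=1 and a=2a₀=56 at k=2, so the next step gives (m, d) = (28, 56) again — its k=1 value — and the period has length 2.

[28; 1, 56]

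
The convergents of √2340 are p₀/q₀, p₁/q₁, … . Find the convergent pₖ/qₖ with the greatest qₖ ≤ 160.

√2340 = [48; 2, 1, 2, 10, 2, 1, 2, 96, …] (period length 8).
Convergents:
  p_0/q_0 = 48/1
  p_1/q_1 = 97/2
  p_2/q_2 = 145/3
  p_3/q_3 = 387/8
  p_4/q_4 = 4015/83
  p_5/q_5 = 8417/174
q_4 = 83 ≤ 160 < 174 = q_5, so the answer is 4015/83.

4015/83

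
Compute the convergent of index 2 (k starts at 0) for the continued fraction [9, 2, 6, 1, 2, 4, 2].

123/13

Using pₖ = aₖpₖ₋₁ + pₖ₋₂, qₖ = aₖqₖ₋₁ + qₖ₋₂ (with p₋₁=1, p₋₂=0, q₋₁=0, q₋₂=1):
  k=0: a=9, p=9, q=1
  k=1: a=2, p=19, q=2
  k=2: a=6, p=123, q=13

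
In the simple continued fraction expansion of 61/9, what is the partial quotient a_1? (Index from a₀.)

1

61 = 6·9 + 7   →  a_0 = 6
9 = 1·7 + 2   →  a_1 = 1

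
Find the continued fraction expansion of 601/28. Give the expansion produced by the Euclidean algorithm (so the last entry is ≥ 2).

601 = 21×28 + 13
28 = 2×13 + 2
13 = 6×2 + 1
2 = 2×1 + 0  (stop)
So 601/28 = [21; 2, 6, 2].

[21; 2, 6, 2]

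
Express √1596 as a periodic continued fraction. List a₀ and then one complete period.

a₀ = ⌊√1596⌋ = 39.
With m₀=0, d₀=1 and mₖ₊₁ = dₖaₖ − mₖ, dₖ₊₁ = (n − mₖ₊₁²)/dₖ, aₖ₊₁ = ⌊(a₀+mₖ₊₁)/dₖ₊₁⌋:
  k=1: m=39, d=75, a=1
  k=2: m=36, d=4, a=18
  k=3: m=36, d=75, a=1
  k=4: m=39, d=1, a=78
d=1 and a=2a₀=78 at k=4, so the next step gives (m, d) = (39, 75) again — its k=1 value — and the period has length 4.

[39; 1, 18, 1, 78]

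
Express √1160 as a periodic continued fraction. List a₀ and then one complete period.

a₀ = ⌊√1160⌋ = 34.
With m₀=0, d₀=1 and mₖ₊₁ = dₖaₖ − mₖ, dₖ₊₁ = (n − mₖ₊₁²)/dₖ, aₖ₊₁ = ⌊(a₀+mₖ₊₁)/dₖ₊₁⌋:
  k=1: m=34, d=4, a=17
  k=2: m=34, d=1, a=68
d=1 and a=2a₀=68 at k=2, so the next step gives (m, d) = (34, 4) again — its k=1 value — and the period has length 2.

[34; 17, 68]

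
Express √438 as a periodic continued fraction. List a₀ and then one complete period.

a₀ = ⌊√438⌋ = 20.
With m₀=0, d₀=1 and mₖ₊₁ = dₖaₖ − mₖ, dₖ₊₁ = (n − mₖ₊₁²)/dₖ, aₖ₊₁ = ⌊(a₀+mₖ₊₁)/dₖ₊₁⌋:
  k=1: m=20, d=38, a=1
  k=2: m=18, d=3, a=12
  k=3: m=18, d=38, a=1
  k=4: m=20, d=1, a=40
d=1 and a=2a₀=40 at k=4, so the next step gives (m, d) = (20, 38) again — its k=1 value — and the period has length 4.

[20; 1, 12, 1, 40]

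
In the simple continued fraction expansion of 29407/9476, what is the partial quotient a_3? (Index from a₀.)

29407 = 3·9476 + 979   →  a_0 = 3
9476 = 9·979 + 665   →  a_1 = 9
979 = 1·665 + 314   →  a_2 = 1
665 = 2·314 + 37   →  a_3 = 2

2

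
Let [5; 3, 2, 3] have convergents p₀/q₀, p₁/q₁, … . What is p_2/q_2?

37/7

Using pₖ = aₖpₖ₋₁ + pₖ₋₂, qₖ = aₖqₖ₋₁ + qₖ₋₂ (with p₋₁=1, p₋₂=0, q₋₁=0, q₋₂=1):
  k=0: a=5, p=5, q=1
  k=1: a=3, p=16, q=3
  k=2: a=2, p=37, q=7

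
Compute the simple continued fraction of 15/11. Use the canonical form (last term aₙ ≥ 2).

15 = 1*11 + 4
11 = 2*4 + 3
4 = 1*3 + 1
3 = 3*1 + 0  (stop)
So 15/11 = [1; 2, 1, 3].

[1; 2, 1, 3]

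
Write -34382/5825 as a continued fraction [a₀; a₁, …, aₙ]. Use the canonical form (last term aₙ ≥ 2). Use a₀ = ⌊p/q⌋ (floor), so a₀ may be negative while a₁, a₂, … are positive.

[-6; 10, 3, 1, 11, 12]

-34382 = -6·5825 + 568
5825 = 10·568 + 145
568 = 3·145 + 133
145 = 1·133 + 12
133 = 11·12 + 1
12 = 12·1 + 0  (stop)
So -34382/5825 = [-6; 10, 3, 1, 11, 12].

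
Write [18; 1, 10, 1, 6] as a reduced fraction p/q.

1570/83

Fold from the inside: start with 6/1.
  1 + 1/6 = 7/6
  10 + 6/7 = 76/7
  1 + 7/76 = 83/76
  18 + 76/83 = 1570/83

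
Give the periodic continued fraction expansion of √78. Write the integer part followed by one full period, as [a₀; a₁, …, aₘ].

a₀ = ⌊√78⌋ = 8.
With m₀=0, d₀=1 and mₖ₊₁ = dₖaₖ − mₖ, dₖ₊₁ = (n − mₖ₊₁²)/dₖ, aₖ₊₁ = ⌊(a₀+mₖ₊₁)/dₖ₊₁⌋:
  k=1: m=8, d=14, a=1
  k=2: m=6, d=3, a=4
  k=3: m=6, d=14, a=1
  k=4: m=8, d=1, a=16
d=1 and a=2a₀=16 at k=4, so the next step gives (m, d) = (8, 14) again — its k=1 value — and the period has length 4.

[8; 1, 4, 1, 16]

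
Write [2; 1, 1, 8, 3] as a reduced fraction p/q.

134/53

Fold from the inside: start with 3/1.
  8 + 1/3 = 25/3
  1 + 3/25 = 28/25
  1 + 25/28 = 53/28
  2 + 28/53 = 134/53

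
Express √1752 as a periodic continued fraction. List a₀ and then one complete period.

[41; 1, 5, 1, 82]

a₀ = ⌊√1752⌋ = 41.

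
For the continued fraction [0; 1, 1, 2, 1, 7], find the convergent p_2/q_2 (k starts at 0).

Using pₖ = aₖpₖ₋₁ + pₖ₋₂, qₖ = aₖqₖ₋₁ + qₖ₋₂ (with p₋₁=1, p₋₂=0, q₋₁=0, q₋₂=1):
  k=0: a=0, p=0, q=1
  k=1: a=1, p=1, q=1
  k=2: a=1, p=1, q=2

1/2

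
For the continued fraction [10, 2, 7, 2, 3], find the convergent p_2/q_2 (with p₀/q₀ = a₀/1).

Using pₖ = aₖpₖ₋₁ + pₖ₋₂, qₖ = aₖqₖ₋₁ + qₖ₋₂ (with p₋₁=1, p₋₂=0, q₋₁=0, q₋₂=1):
  k=0: a=10, p=10, q=1
  k=1: a=2, p=21, q=2
  k=2: a=7, p=157, q=15

157/15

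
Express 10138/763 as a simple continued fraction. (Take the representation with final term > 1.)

[13; 3, 2, 15, 7]

10138 = 13×763 + 219
763 = 3×219 + 106
219 = 2×106 + 7
106 = 15×7 + 1
7 = 7×1 + 0  (stop)
So 10138/763 = [13; 3, 2, 15, 7].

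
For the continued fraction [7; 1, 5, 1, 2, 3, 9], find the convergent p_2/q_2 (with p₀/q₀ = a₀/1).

47/6

Using pₖ = aₖpₖ₋₁ + pₖ₋₂, qₖ = aₖqₖ₋₁ + qₖ₋₂ (with p₋₁=1, p₋₂=0, q₋₁=0, q₋₂=1):
  k=0: a=7, p=7, q=1
  k=1: a=1, p=8, q=1
  k=2: a=5, p=47, q=6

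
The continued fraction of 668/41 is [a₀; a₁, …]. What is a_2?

668 = 16·41 + 12   →  a_0 = 16
41 = 3·12 + 5   →  a_1 = 3
12 = 2·5 + 2   →  a_2 = 2

2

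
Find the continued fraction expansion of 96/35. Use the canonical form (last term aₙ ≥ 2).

96 = 2*35 + 26
35 = 1*26 + 9
26 = 2*9 + 8
9 = 1*8 + 1
8 = 8*1 + 0  (stop)
So 96/35 = [2; 1, 2, 1, 8].

[2; 1, 2, 1, 8]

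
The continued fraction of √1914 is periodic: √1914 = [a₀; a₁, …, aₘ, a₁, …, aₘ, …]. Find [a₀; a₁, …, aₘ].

a₀ = ⌊√1914⌋ = 43.
With m₀=0, d₀=1 and mₖ₊₁ = dₖaₖ − mₖ, dₖ₊₁ = (n − mₖ₊₁²)/dₖ, aₖ₊₁ = ⌊(a₀+mₖ₊₁)/dₖ₊₁⌋:
  k=1: m=43, d=65, a=1
  k=2: m=22, d=22, a=2
  k=3: m=22, d=65, a=1
  k=4: m=43, d=1, a=86
d=1 and a=2a₀=86 at k=4, so the next step gives (m, d) = (43, 65) again — its k=1 value — and the period has length 4.

[43; 1, 2, 1, 86]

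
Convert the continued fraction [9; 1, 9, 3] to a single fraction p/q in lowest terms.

Fold from the inside: start with 3/1.
  9 + 1/3 = 28/3
  1 + 3/28 = 31/28
  9 + 28/31 = 307/31

307/31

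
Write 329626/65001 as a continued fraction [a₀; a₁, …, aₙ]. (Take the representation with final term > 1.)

329626 = 5*65001 + 4621
65001 = 14*4621 + 307
4621 = 15*307 + 16
307 = 19*16 + 3
16 = 5*3 + 1
3 = 3*1 + 0  (stop)
So 329626/65001 = [5; 14, 15, 19, 5, 3].

[5; 14, 15, 19, 5, 3]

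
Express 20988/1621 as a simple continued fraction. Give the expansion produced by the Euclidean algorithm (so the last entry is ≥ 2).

20988 = 12×1621 + 1536
1621 = 1×1536 + 85
1536 = 18×85 + 6
85 = 14×6 + 1
6 = 6×1 + 0  (stop)
So 20988/1621 = [12; 1, 18, 14, 6].

[12; 1, 18, 14, 6]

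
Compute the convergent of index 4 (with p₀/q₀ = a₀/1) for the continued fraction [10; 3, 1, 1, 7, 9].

545/53

Using pₖ = aₖpₖ₋₁ + pₖ₋₂, qₖ = aₖqₖ₋₁ + qₖ₋₂ (with p₋₁=1, p₋₂=0, q₋₁=0, q₋₂=1):
  k=0: a=10, p=10, q=1
  k=1: a=3, p=31, q=3
  k=2: a=1, p=41, q=4
  k=3: a=1, p=72, q=7
  k=4: a=7, p=545, q=53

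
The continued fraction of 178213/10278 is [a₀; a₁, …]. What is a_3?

18

178213 = 17·10278 + 3487   →  a_0 = 17
10278 = 2·3487 + 3304   →  a_1 = 2
3487 = 1·3304 + 183   →  a_2 = 1
3304 = 18·183 + 10   →  a_3 = 18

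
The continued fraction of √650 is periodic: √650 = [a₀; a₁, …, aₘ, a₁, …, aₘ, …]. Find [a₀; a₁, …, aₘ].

[25; 2, 50]

a₀ = ⌊√650⌋ = 25.
With m₀=0, d₀=1 and mₖ₊₁ = dₖaₖ − mₖ, dₖ₊₁ = (n − mₖ₊₁²)/dₖ, aₖ₊₁ = ⌊(a₀+mₖ₊₁)/dₖ₊₁⌋:
  k=1: m=25, d=25, a=2
  k=2: m=25, d=1, a=50
d=1 and a=2a₀=50 at k=2, so the next step gives (m, d) = (25, 25) again — its k=1 value — and the period has length 2.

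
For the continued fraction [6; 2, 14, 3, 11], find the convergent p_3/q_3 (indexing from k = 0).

Using pₖ = aₖpₖ₋₁ + pₖ₋₂, qₖ = aₖqₖ₋₁ + qₖ₋₂ (with p₋₁=1, p₋₂=0, q₋₁=0, q₋₂=1):
  k=0: a=6, p=6, q=1
  k=1: a=2, p=13, q=2
  k=2: a=14, p=188, q=29
  k=3: a=3, p=577, q=89

577/89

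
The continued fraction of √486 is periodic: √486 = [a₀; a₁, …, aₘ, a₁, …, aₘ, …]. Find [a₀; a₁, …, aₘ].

[22; 22, 44]

a₀ = ⌊√486⌋ = 22.
With m₀=0, d₀=1 and mₖ₊₁ = dₖaₖ − mₖ, dₖ₊₁ = (n − mₖ₊₁²)/dₖ, aₖ₊₁ = ⌊(a₀+mₖ₊₁)/dₖ₊₁⌋:
  k=1: m=22, d=2, a=22
  k=2: m=22, d=1, a=44
d=1 and a=2a₀=44 at k=2, so the next step gives (m, d) = (22, 2) again — its k=1 value — and the period has length 2.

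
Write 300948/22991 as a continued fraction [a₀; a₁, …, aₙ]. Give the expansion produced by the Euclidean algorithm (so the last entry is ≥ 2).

300948 = 13×22991 + 2065
22991 = 11×2065 + 276
2065 = 7×276 + 133
276 = 2×133 + 10
133 = 13×10 + 3
10 = 3×3 + 1
3 = 3×1 + 0  (stop)
So 300948/22991 = [13; 11, 7, 2, 13, 3, 3].

[13; 11, 7, 2, 13, 3, 3]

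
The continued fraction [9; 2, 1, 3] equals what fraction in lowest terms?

Fold from the inside: start with 3/1.
  1 + 1/3 = 4/3
  2 + 3/4 = 11/4
  9 + 4/11 = 103/11

103/11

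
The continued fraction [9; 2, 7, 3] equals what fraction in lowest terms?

Fold from the inside: start with 3/1.
  7 + 1/3 = 22/3
  2 + 3/22 = 47/22
  9 + 22/47 = 445/47

445/47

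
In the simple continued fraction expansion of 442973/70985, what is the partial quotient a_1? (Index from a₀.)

442973 = 6·70985 + 17063   →  a_0 = 6
70985 = 4·17063 + 2733   →  a_1 = 4

4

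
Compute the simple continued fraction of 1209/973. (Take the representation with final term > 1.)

1209 = 1·973 + 236
973 = 4·236 + 29
236 = 8·29 + 4
29 = 7·4 + 1
4 = 4·1 + 0  (stop)
So 1209/973 = [1; 4, 8, 7, 4].

[1; 4, 8, 7, 4]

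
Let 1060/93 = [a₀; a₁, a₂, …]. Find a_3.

1

1060 = 11·93 + 37   →  a_0 = 11
93 = 2·37 + 19   →  a_1 = 2
37 = 1·19 + 18   →  a_2 = 1
19 = 1·18 + 1   →  a_3 = 1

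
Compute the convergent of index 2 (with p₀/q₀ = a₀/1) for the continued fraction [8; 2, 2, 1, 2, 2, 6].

42/5

Using pₖ = aₖpₖ₋₁ + pₖ₋₂, qₖ = aₖqₖ₋₁ + qₖ₋₂ (with p₋₁=1, p₋₂=0, q₋₁=0, q₋₂=1):
  k=0: a=8, p=8, q=1
  k=1: a=2, p=17, q=2
  k=2: a=2, p=42, q=5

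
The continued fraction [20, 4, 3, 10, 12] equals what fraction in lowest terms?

32795/1621

Using pₖ = aₖpₖ₋₁ + pₖ₋₂ and qₖ = aₖqₖ₋₁ + qₖ₋₂:
  k=0: a=20, p=20, q=1
  k=1: a=4, p=81, q=4
  k=2: a=3, p=263, q=13
  k=3: a=10, p=2711, q=134
  k=4: a=12, p=32795, q=1621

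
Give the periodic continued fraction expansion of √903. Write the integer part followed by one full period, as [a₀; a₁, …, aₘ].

[30; 20, 60]

a₀ = ⌊√903⌋ = 30.
With m₀=0, d₀=1 and mₖ₊₁ = dₖaₖ − mₖ, dₖ₊₁ = (n − mₖ₊₁²)/dₖ, aₖ₊₁ = ⌊(a₀+mₖ₊₁)/dₖ₊₁⌋:
  k=1: m=30, d=3, a=20
  k=2: m=30, d=1, a=60
d=1 and a=2a₀=60 at k=2, so the next step gives (m, d) = (30, 3) again — its k=1 value — and the period has length 2.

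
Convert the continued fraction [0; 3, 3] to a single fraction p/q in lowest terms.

Using pₖ = aₖpₖ₋₁ + pₖ₋₂ and qₖ = aₖqₖ₋₁ + qₖ₋₂:
  k=0: a=0, p=0, q=1
  k=1: a=3, p=1, q=3
  k=2: a=3, p=3, q=10

3/10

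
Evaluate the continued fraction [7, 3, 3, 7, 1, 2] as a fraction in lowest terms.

Using pₖ = aₖpₖ₋₁ + pₖ₋₂ and qₖ = aₖqₖ₋₁ + qₖ₋₂:
  k=0: a=7, p=7, q=1
  k=1: a=3, p=22, q=3
  k=2: a=3, p=73, q=10
  k=3: a=7, p=533, q=73
  k=4: a=1, p=606, q=83
  k=5: a=2, p=1745, q=239

1745/239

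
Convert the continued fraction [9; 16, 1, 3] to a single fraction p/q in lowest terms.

Fold from the inside: start with 3/1.
  1 + 1/3 = 4/3
  16 + 3/4 = 67/4
  9 + 4/67 = 607/67

607/67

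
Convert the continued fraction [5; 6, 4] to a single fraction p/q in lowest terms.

Fold from the inside: start with 4/1.
  6 + 1/4 = 25/4
  5 + 4/25 = 129/25

129/25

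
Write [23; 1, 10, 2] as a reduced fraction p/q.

Using pₖ = aₖpₖ₋₁ + pₖ₋₂ and qₖ = aₖqₖ₋₁ + qₖ₋₂:
  k=0: a=23, p=23, q=1
  k=1: a=1, p=24, q=1
  k=2: a=10, p=263, q=11
  k=3: a=2, p=550, q=23

550/23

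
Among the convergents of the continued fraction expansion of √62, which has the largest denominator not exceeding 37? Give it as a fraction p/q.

63/8

√62 = [7; 1, 6, 1, 14, …] (period length 4).
Convergents:
  p_0/q_0 = 7/1
  p_1/q_1 = 8/1
  p_2/q_2 = 55/7
  p_3/q_3 = 63/8
  p_4/q_4 = 937/119
q_3 = 8 ≤ 37 < 119 = q_4, so the answer is 63/8.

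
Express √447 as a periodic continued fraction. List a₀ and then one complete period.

[21; 7, 42]

a₀ = ⌊√447⌋ = 21.
With m₀=0, d₀=1 and mₖ₊₁ = dₖaₖ − mₖ, dₖ₊₁ = (n − mₖ₊₁²)/dₖ, aₖ₊₁ = ⌊(a₀+mₖ₊₁)/dₖ₊₁⌋:
  k=1: m=21, d=6, a=7
  k=2: m=21, d=1, a=42
d=1 and a=2a₀=42 at k=2, so the next step gives (m, d) = (21, 6) again — its k=1 value — and the period has length 2.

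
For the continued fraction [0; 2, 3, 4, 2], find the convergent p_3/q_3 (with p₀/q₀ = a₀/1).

13/30

Using pₖ = aₖpₖ₋₁ + pₖ₋₂, qₖ = aₖqₖ₋₁ + qₖ₋₂ (with p₋₁=1, p₋₂=0, q₋₁=0, q₋₂=1):
  k=0: a=0, p=0, q=1
  k=1: a=2, p=1, q=2
  k=2: a=3, p=3, q=7
  k=3: a=4, p=13, q=30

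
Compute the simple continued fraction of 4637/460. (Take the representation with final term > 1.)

4637 = 10·460 + 37
460 = 12·37 + 16
37 = 2·16 + 5
16 = 3·5 + 1
5 = 5·1 + 0  (stop)
So 4637/460 = [10; 12, 2, 3, 5].

[10; 12, 2, 3, 5]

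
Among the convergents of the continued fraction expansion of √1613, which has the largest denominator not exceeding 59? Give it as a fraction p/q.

√1613 = [40; 6, 6, 80, …] (period length 3).
Convergents:
  p_0/q_0 = 40/1
  p_1/q_1 = 241/6
  p_2/q_2 = 1486/37
  p_3/q_3 = 119121/2966
q_2 = 37 ≤ 59 < 2966 = q_3, so the answer is 1486/37.

1486/37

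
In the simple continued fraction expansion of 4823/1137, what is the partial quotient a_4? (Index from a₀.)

3

4823 = 4·1137 + 275   →  a_0 = 4
1137 = 4·275 + 37   →  a_1 = 4
275 = 7·37 + 16   →  a_2 = 7
37 = 2·16 + 5   →  a_3 = 2
16 = 3·5 + 1   →  a_4 = 3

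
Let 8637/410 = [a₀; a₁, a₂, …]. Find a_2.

5

8637 = 21·410 + 27   →  a_0 = 21
410 = 15·27 + 5   →  a_1 = 15
27 = 5·5 + 2   →  a_2 = 5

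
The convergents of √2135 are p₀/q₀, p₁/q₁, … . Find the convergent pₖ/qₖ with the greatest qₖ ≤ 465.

7624/165

√2135 = [46; 4, 1, 5, 1, 4, 92, …] (period length 6).
Convergents:
  p_0/q_0 = 46/1
  p_1/q_1 = 185/4
  p_2/q_2 = 231/5
  p_3/q_3 = 1340/29
  p_4/q_4 = 1571/34
  p_5/q_5 = 7624/165
  p_6/q_6 = 702979/15214
q_5 = 165 ≤ 465 < 15214 = q_6, so the answer is 7624/165.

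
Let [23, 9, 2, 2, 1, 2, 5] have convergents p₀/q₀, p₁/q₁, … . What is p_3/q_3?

1086/47

Using pₖ = aₖpₖ₋₁ + pₖ₋₂, qₖ = aₖqₖ₋₁ + qₖ₋₂ (with p₋₁=1, p₋₂=0, q₋₁=0, q₋₂=1):
  k=0: a=23, p=23, q=1
  k=1: a=9, p=208, q=9
  k=2: a=2, p=439, q=19
  k=3: a=2, p=1086, q=47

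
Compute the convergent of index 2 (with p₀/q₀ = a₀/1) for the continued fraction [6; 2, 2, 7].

32/5

Using pₖ = aₖpₖ₋₁ + pₖ₋₂, qₖ = aₖqₖ₋₁ + qₖ₋₂ (with p₋₁=1, p₋₂=0, q₋₁=0, q₋₂=1):
  k=0: a=6, p=6, q=1
  k=1: a=2, p=13, q=2
  k=2: a=2, p=32, q=5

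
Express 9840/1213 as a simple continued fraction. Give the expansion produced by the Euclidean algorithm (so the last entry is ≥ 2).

[8; 8, 1, 11, 2, 1, 3]

9840 = 8·1213 + 136
1213 = 8·136 + 125
136 = 1·125 + 11
125 = 11·11 + 4
11 = 2·4 + 3
4 = 1·3 + 1
3 = 3·1 + 0  (stop)
So 9840/1213 = [8; 8, 1, 11, 2, 1, 3].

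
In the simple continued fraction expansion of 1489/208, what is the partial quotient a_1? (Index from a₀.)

1489 = 7·208 + 33   →  a_0 = 7
208 = 6·33 + 10   →  a_1 = 6

6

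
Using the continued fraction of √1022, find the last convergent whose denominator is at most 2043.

√1022 = [31; 1, 30, 1, 62, …] (period length 4).
Convergents:
  p_0/q_0 = 31/1
  p_1/q_1 = 32/1
  p_2/q_2 = 991/31
  p_3/q_3 = 1023/32
  p_4/q_4 = 64417/2015
  p_5/q_5 = 65440/2047
q_4 = 2015 ≤ 2043 < 2047 = q_5, so the answer is 64417/2015.

64417/2015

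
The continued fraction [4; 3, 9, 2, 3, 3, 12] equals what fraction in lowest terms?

Fold from the inside: start with 12/1.
  3 + 1/12 = 37/12
  3 + 12/37 = 123/37
  2 + 37/123 = 283/123
  9 + 123/283 = 2670/283
  3 + 283/2670 = 8293/2670
  4 + 2670/8293 = 35842/8293

35842/8293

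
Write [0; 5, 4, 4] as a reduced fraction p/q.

Fold from the inside: start with 4/1.
  4 + 1/4 = 17/4
  5 + 4/17 = 89/17
  0 + 17/89 = 17/89

17/89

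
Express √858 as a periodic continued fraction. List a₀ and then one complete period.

[29; 3, 2, 3, 58]

a₀ = ⌊√858⌋ = 29.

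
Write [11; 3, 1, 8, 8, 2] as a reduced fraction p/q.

Fold from the inside: start with 2/1.
  8 + 1/2 = 17/2
  8 + 2/17 = 138/17
  1 + 17/138 = 155/138
  3 + 138/155 = 603/155
  11 + 155/603 = 6788/603

6788/603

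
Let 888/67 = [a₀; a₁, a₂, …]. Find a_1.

3

888 = 13·67 + 17   →  a_0 = 13
67 = 3·17 + 16   →  a_1 = 3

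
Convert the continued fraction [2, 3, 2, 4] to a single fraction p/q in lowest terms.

Using pₖ = aₖpₖ₋₁ + pₖ₋₂ and qₖ = aₖqₖ₋₁ + qₖ₋₂:
  k=0: a=2, p=2, q=1
  k=1: a=3, p=7, q=3
  k=2: a=2, p=16, q=7
  k=3: a=4, p=71, q=31

71/31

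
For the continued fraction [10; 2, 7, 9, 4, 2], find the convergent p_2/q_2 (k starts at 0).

157/15

Using pₖ = aₖpₖ₋₁ + pₖ₋₂, qₖ = aₖqₖ₋₁ + qₖ₋₂ (with p₋₁=1, p₋₂=0, q₋₁=0, q₋₂=1):
  k=0: a=10, p=10, q=1
  k=1: a=2, p=21, q=2
  k=2: a=7, p=157, q=15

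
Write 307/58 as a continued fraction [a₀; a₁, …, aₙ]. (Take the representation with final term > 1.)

[5; 3, 2, 2, 3]

307 = 5×58 + 17
58 = 3×17 + 7
17 = 2×7 + 3
7 = 2×3 + 1
3 = 3×1 + 0  (stop)
So 307/58 = [5; 3, 2, 2, 3].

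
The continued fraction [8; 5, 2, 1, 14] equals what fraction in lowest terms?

1924/235

Using pₖ = aₖpₖ₋₁ + pₖ₋₂ and qₖ = aₖqₖ₋₁ + qₖ₋₂:
  k=0: a=8, p=8, q=1
  k=1: a=5, p=41, q=5
  k=2: a=2, p=90, q=11
  k=3: a=1, p=131, q=16
  k=4: a=14, p=1924, q=235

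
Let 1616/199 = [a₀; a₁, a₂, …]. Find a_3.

1616 = 8·199 + 24   →  a_0 = 8
199 = 8·24 + 7   →  a_1 = 8
24 = 3·7 + 3   →  a_2 = 3
7 = 2·3 + 1   →  a_3 = 2

2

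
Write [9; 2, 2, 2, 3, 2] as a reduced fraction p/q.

885/94

Using pₖ = aₖpₖ₋₁ + pₖ₋₂ and qₖ = aₖqₖ₋₁ + qₖ₋₂:
  k=0: a=9, p=9, q=1
  k=1: a=2, p=19, q=2
  k=2: a=2, p=47, q=5
  k=3: a=2, p=113, q=12
  k=4: a=3, p=386, q=41
  k=5: a=2, p=885, q=94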